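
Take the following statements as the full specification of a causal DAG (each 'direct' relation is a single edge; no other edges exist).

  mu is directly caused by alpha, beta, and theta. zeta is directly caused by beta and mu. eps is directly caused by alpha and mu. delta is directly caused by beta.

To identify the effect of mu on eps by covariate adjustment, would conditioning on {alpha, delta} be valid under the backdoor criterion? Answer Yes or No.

Yes

Backdoor paths from mu to eps (paths whose first edge points into mu):
  P1: mu <- alpha -> eps
Condition 1 (no descendant of mu in the set): holds — descendants of mu are {eps, zeta}; none are in {alpha, delta}.
Condition 2 (every backdoor path blocked by {alpha, delta}):
  P1: blocked at fork node alpha ∈ conditioning set.
{alpha, delta} satisfies the backdoor criterion.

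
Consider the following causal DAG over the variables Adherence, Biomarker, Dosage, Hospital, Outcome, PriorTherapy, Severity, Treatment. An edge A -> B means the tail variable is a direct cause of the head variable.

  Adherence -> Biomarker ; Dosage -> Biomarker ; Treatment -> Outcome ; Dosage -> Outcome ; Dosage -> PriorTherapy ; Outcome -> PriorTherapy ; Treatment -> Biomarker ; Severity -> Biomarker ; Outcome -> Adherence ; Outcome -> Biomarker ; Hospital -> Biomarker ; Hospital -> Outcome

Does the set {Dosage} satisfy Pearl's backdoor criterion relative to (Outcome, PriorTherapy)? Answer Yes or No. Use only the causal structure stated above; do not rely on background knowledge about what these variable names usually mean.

Yes

Backdoor paths from Outcome to PriorTherapy (paths whose first edge points into Outcome):
  P1: Outcome <- Hospital -> Biomarker <- Dosage -> PriorTherapy
  P2: Outcome <- Dosage -> PriorTherapy
  P3: Outcome <- Treatment -> Biomarker <- Dosage -> PriorTherapy
Condition 1 (no descendant of Outcome in the set): holds — descendants of Outcome are {Adherence, Biomarker, PriorTherapy}; none are in {Dosage}.
Condition 2 (every backdoor path blocked by {Dosage}):
  P1: blocked at collider Biomarker (neither it nor any descendant is in the conditioning set).
  P2: blocked at fork node Dosage ∈ conditioning set.
  P3: blocked at collider Biomarker (neither it nor any descendant is in the conditioning set).
{Dosage} satisfies the backdoor criterion.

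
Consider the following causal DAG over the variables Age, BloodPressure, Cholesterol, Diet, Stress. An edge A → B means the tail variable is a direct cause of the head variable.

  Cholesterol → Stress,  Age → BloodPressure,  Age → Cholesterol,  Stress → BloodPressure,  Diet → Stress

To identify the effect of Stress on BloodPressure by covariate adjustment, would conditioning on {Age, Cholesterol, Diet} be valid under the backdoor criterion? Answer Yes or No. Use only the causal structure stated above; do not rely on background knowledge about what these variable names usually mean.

Yes

Backdoor paths from Stress to BloodPressure (paths whose first edge points into Stress):
  P1: Stress <- Cholesterol <- Age -> BloodPressure
Condition 1 (no descendant of Stress in the set): holds — descendants of Stress are {BloodPressure}; none are in {Age, Cholesterol, Diet}.
Condition 2 (every backdoor path blocked by {Age, Cholesterol, Diet}):
  P1: blocked at chain node Cholesterol ∈ conditioning set.
{Age, Cholesterol, Diet} satisfies the backdoor criterion.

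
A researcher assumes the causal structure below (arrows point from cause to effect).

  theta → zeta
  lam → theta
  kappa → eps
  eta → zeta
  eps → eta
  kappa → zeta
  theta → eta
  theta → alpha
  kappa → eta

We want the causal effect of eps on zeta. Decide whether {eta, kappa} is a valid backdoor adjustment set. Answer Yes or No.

No

Backdoor paths from eps to zeta (paths whose first edge points into eps):
  P1: eps <- kappa -> eta <- theta -> zeta
  P2: eps <- kappa -> eta -> zeta
  P3: eps <- kappa -> zeta
Condition 1 (no descendant of eps in the set): FAILS — eta is a descendant of eps.
Condition 2 (every backdoor path blocked by {eta, kappa}):
  P1: blocked at fork node kappa ∈ conditioning set.
  P2: blocked at fork node kappa ∈ conditioning set.
  P3: blocked at fork node kappa ∈ conditioning set.
{eta, kappa} does not satisfy the backdoor criterion.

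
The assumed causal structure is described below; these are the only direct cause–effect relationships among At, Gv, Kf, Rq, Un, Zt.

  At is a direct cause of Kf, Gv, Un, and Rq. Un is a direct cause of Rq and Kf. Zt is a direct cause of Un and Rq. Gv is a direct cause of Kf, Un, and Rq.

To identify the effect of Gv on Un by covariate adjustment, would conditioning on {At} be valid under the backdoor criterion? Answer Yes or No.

Yes

Backdoor paths from Gv to Un (paths whose first edge points into Gv):
  P1: Gv <- At -> Un
  P2: Gv <- At -> Rq <- Zt -> Un
  P3: Gv <- At -> Rq <- Un
  P4: Gv <- At -> Kf <- Un
Condition 1 (no descendant of Gv in the set): holds — descendants of Gv are {Kf, Rq, Un}; none are in {At}.
Condition 2 (every backdoor path blocked by {At}):
  P1: blocked at fork node At ∈ conditioning set.
  P2: blocked at fork node At ∈ conditioning set.
  P3: blocked at fork node At ∈ conditioning set.
  P4: blocked at fork node At ∈ conditioning set.
{At} satisfies the backdoor criterion.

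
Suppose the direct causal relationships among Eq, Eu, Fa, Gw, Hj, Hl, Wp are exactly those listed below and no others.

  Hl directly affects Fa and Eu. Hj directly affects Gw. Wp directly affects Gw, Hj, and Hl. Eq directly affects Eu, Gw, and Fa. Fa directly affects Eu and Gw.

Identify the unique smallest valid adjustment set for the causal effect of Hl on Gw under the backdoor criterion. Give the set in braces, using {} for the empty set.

Variables eligible for adjustment (non-descendants of Hl, excluding Hl and Gw): {Eq, Hj, Wp}.
Backdoor paths from Hl to Gw:
  P1: Hl <- Wp -> Hj -> Gw
  P2: Hl <- Wp -> Gw
The empty set is not sufficient: P1 (Hl <- Wp -> Hj -> Gw) has no collider blocking it and no conditioned non-collider, so it is open.
Try {Wp}:
  P1: blocked at fork node Wp ∈ conditioning set.
  P2: blocked at fork node Wp ∈ conditioning set.
{Wp} contains no descendant of Hl and blocks every backdoor path.
No other singleton works — e.g. {Eq} leaves P1 open — so {Wp} is the unique smallest valid adjustment set.

{Wp}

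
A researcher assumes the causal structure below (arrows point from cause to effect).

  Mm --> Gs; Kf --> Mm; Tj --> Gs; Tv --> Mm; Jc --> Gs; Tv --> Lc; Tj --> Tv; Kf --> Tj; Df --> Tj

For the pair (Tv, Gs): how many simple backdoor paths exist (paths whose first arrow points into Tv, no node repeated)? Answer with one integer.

2

A backdoor path from Tv to Gs is any simple undirected path whose first edge points into Tv (i.e. leaves Tv via a parent).
Parents of Tv: {Tj}.
Enumerating:
  P1: Tv <- Tj <- Kf -> Mm -> Gs
  P2: Tv <- Tj -> Gs
That exhausts the simple backdoor paths. Count: 2.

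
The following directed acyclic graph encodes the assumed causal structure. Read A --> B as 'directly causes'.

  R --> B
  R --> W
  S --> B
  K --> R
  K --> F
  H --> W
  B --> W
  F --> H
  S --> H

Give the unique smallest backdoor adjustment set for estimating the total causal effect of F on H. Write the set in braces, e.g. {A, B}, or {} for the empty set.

Variables eligible for adjustment (non-descendants of F, excluding F and H): {B, K, R, S}.
Backdoor paths from F to H:
  P1: F <- K -> R -> B <- S -> H
  P2: F <- K -> R -> B -> W <- H
  P3: F <- K -> R -> W <- B <- S -> H
  P4: F <- K -> R -> W <- H
Each backdoor path contains an unconditioned collider, so every path is already blocked with the empty conditioning set:
  P1: blocked at collider B (neither it nor any descendant is in the conditioning set).
  P2: blocked at collider W (neither it nor any descendant is in the conditioning set).
  P3: blocked at collider W (neither it nor any descendant is in the conditioning set).
  P4: blocked at collider W (neither it nor any descendant is in the conditioning set).
The empty set is therefore the unique smallest valid set.

{}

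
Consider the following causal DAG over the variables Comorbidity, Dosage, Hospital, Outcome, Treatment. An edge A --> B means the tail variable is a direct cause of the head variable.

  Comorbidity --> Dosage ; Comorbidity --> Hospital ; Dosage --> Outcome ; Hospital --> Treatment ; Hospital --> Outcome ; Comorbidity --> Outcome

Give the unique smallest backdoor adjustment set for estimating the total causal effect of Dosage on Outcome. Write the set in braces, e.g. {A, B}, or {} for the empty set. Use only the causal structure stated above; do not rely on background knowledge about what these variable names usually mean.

Variables eligible for adjustment (non-descendants of Dosage, excluding Dosage and Outcome): {Comorbidity, Hospital, Treatment}.
Backdoor paths from Dosage to Outcome:
  P1: Dosage <- Comorbidity -> Hospital -> Outcome
  P2: Dosage <- Comorbidity -> Outcome
The empty set is not sufficient: P1 (Dosage <- Comorbidity -> Hospital -> Outcome) has no collider blocking it and no conditioned non-collider, so it is open.
Try {Comorbidity}:
  P1: blocked at fork node Comorbidity ∈ conditioning set.
  P2: blocked at fork node Comorbidity ∈ conditioning set.
{Comorbidity} contains no descendant of Dosage and blocks every backdoor path.
No other singleton works — e.g. {Hospital} leaves P2 open — so {Comorbidity} is the unique smallest valid adjustment set.

{Comorbidity}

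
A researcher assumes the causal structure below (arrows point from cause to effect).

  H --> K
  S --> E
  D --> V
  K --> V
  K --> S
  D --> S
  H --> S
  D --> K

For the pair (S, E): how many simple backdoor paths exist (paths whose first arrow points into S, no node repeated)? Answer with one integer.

0

A backdoor path from S to E is any simple undirected path whose first edge points into S (i.e. leaves S via a parent).
Parents of S: {D, H, K}.
No simple path from any parent of S reaches E without revisiting S, so there are no backdoor paths.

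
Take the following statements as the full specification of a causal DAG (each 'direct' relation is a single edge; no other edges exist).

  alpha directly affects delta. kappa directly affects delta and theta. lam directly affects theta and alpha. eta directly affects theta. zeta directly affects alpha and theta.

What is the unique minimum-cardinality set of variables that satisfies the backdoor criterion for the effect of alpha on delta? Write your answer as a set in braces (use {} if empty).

Variables eligible for adjustment (non-descendants of alpha, excluding alpha and delta): {eta, kappa, lam, theta, zeta}.
Backdoor paths from alpha to delta:
  P1: alpha <- lam -> theta <- kappa -> delta
  P2: alpha <- zeta -> theta <- kappa -> delta
Each backdoor path contains an unconditioned collider, so every path is already blocked with the empty conditioning set:
  P1: blocked at collider theta (neither it nor any descendant is in the conditioning set).
  P2: blocked at collider theta (neither it nor any descendant is in the conditioning set).
The empty set is therefore the unique smallest valid set.

{}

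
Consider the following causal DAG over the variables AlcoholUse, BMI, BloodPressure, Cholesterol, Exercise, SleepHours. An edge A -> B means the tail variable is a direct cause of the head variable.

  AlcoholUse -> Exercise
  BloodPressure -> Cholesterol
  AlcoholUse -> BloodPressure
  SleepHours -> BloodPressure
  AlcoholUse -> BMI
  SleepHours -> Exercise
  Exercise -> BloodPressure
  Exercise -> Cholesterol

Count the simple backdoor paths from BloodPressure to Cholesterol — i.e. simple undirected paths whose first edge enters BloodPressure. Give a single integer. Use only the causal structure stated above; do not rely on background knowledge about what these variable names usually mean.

3

A backdoor path from BloodPressure to Cholesterol is any simple undirected path whose first edge points into BloodPressure (i.e. leaves BloodPressure via a parent).
Parents of BloodPressure: {AlcoholUse, Exercise, SleepHours}.
Enumerating:
  P1: BloodPressure <- AlcoholUse -> Exercise -> Cholesterol
  P2: BloodPressure <- SleepHours -> Exercise -> Cholesterol
  P3: BloodPressure <- Exercise -> Cholesterol
That exhausts the simple backdoor paths. Count: 3.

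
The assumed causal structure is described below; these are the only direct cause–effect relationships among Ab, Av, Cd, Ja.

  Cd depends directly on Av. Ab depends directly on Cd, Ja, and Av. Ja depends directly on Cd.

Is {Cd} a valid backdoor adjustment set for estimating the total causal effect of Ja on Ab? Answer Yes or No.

Yes

Backdoor paths from Ja to Ab (paths whose first edge points into Ja):
  P1: Ja <- Cd <- Av -> Ab
  P2: Ja <- Cd -> Ab
Condition 1 (no descendant of Ja in the set): holds — descendants of Ja are {Ab}; none are in {Cd}.
Condition 2 (every backdoor path blocked by {Cd}):
  P1: blocked at chain node Cd ∈ conditioning set.
  P2: blocked at fork node Cd ∈ conditioning set.
{Cd} satisfies the backdoor criterion.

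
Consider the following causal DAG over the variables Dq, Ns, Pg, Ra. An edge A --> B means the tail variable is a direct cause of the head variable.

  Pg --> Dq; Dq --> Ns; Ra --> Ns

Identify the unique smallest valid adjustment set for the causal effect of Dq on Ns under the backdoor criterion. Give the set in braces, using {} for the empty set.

Variables eligible for adjustment (non-descendants of Dq, excluding Dq and Ns): {Pg, Ra}.
Backdoor paths from Dq to Ns:
  (none)
With no backdoor paths the empty set already satisfies the criterion, and it is trivially minimal.

{}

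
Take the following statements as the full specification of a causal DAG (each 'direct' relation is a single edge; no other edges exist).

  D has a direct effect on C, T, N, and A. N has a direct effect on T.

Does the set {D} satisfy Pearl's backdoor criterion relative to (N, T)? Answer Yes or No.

Yes

Backdoor paths from N to T (paths whose first edge points into N):
  P1: N <- D -> T
Condition 1 (no descendant of N in the set): holds — descendants of N are {T}; none are in {D}.
Condition 2 (every backdoor path blocked by {D}):
  P1: blocked at fork node D ∈ conditioning set.
{D} satisfies the backdoor criterion.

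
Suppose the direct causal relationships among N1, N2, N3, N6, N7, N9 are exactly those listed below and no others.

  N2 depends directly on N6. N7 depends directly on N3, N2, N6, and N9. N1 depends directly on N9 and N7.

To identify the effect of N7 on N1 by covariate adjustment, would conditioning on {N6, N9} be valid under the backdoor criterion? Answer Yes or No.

Yes

Backdoor paths from N7 to N1 (paths whose first edge points into N7):
  P1: N7 <- N9 -> N1
Condition 1 (no descendant of N7 in the set): holds — descendants of N7 are {N1}; none are in {N6, N9}.
Condition 2 (every backdoor path blocked by {N6, N9}):
  P1: blocked at fork node N9 ∈ conditioning set.
{N6, N9} satisfies the backdoor criterion.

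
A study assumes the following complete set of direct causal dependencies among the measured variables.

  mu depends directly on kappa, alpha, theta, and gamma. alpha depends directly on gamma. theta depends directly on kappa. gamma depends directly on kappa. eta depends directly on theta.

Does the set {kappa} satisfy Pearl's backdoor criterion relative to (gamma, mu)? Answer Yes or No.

Yes

Backdoor paths from gamma to mu (paths whose first edge points into gamma):
  P1: gamma <- kappa -> theta -> mu
  P2: gamma <- kappa -> mu
Condition 1 (no descendant of gamma in the set): holds — descendants of gamma are {alpha, mu}; none are in {kappa}.
Condition 2 (every backdoor path blocked by {kappa}):
  P1: blocked at fork node kappa ∈ conditioning set.
  P2: blocked at fork node kappa ∈ conditioning set.
{kappa} satisfies the backdoor criterion.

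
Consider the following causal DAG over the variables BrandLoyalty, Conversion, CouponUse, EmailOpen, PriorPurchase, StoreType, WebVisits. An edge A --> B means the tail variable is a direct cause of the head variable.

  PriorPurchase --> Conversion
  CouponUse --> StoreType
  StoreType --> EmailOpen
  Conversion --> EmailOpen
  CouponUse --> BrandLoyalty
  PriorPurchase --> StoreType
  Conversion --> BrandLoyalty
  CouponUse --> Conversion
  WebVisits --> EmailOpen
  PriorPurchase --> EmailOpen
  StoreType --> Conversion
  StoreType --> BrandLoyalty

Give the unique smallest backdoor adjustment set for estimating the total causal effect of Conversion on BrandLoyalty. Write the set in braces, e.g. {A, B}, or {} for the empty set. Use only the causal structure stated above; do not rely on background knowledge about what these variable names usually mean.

{CouponUse, StoreType}

Variables eligible for adjustment (non-descendants of Conversion, excluding Conversion and BrandLoyalty): {CouponUse, PriorPurchase, StoreType, WebVisits}.
Backdoor paths from Conversion to BrandLoyalty:
  P1: Conversion <- PriorPurchase -> StoreType <- CouponUse -> BrandLoyalty
  P2: Conversion <- PriorPurchase -> StoreType -> BrandLoyalty
  P3: Conversion <- PriorPurchase -> EmailOpen <- StoreType <- CouponUse -> BrandLoyalty
  P4: Conversion <- PriorPurchase -> EmailOpen <- StoreType -> BrandLoyalty
  P5: Conversion <- CouponUse -> StoreType -> BrandLoyalty
  P6: Conversion <- CouponUse -> BrandLoyalty
  P7: Conversion <- StoreType <- CouponUse -> BrandLoyalty
  P8: Conversion <- StoreType -> BrandLoyalty
The empty set is not sufficient: P2 (Conversion <- PriorPurchase -> StoreType -> BrandLoyalty) has no collider blocking it and no conditioned non-collider, so it is open.
Try {CouponUse, StoreType}:
  P1: blocked at fork node CouponUse ∈ conditioning set.
  P2: blocked at chain node StoreType ∈ conditioning set.
  P3: blocked at collider EmailOpen (neither it nor any descendant is in the conditioning set).
  P4: blocked at collider EmailOpen (neither it nor any descendant is in the conditioning set).
  P5: blocked at fork node CouponUse ∈ conditioning set.
  P6: blocked at fork node CouponUse ∈ conditioning set.
  P7: blocked at chain node StoreType ∈ conditioning set.
  P8: blocked at fork node StoreType ∈ conditioning set.
{CouponUse, StoreType} contains no descendant of Conversion and blocks every backdoor path.
Every element of {CouponUse, StoreType} is needed (dropping CouponUse leaves P1 open; dropping StoreType leaves P2 open), so no proper subset is valid.
Among all size-2 subsets of the eligible variables, only {CouponUse, StoreType} blocks every backdoor path, so it is the unique smallest valid adjustment set.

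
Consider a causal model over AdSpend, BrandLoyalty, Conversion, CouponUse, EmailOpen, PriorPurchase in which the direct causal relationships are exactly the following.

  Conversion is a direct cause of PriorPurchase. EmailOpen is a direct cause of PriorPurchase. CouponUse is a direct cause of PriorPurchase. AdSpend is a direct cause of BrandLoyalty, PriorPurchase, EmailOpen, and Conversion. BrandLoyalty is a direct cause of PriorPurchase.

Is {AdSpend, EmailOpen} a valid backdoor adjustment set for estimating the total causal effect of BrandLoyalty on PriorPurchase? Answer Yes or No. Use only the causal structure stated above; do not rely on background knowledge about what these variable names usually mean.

Backdoor paths from BrandLoyalty to PriorPurchase (paths whose first edge points into BrandLoyalty):
  P1: BrandLoyalty <- AdSpend -> Conversion -> PriorPurchase
  P2: BrandLoyalty <- AdSpend -> EmailOpen -> PriorPurchase
  P3: BrandLoyalty <- AdSpend -> PriorPurchase
Condition 1 (no descendant of BrandLoyalty in the set): holds — descendants of BrandLoyalty are {PriorPurchase}; none are in {AdSpend, EmailOpen}.
Condition 2 (every backdoor path blocked by {AdSpend, EmailOpen}):
  P1: blocked at fork node AdSpend ∈ conditioning set.
  P2: blocked at fork node AdSpend ∈ conditioning set.
  P3: blocked at fork node AdSpend ∈ conditioning set.
{AdSpend, EmailOpen} satisfies the backdoor criterion.

Yes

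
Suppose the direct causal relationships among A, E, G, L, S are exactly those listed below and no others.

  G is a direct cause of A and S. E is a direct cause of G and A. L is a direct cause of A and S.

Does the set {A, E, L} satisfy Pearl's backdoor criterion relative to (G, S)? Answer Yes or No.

No

Backdoor paths from G to S (paths whose first edge points into G):
  P1: G <- E -> A <- L -> S
Condition 1 (no descendant of G in the set): FAILS — A is a descendant of G.
Condition 2 (every backdoor path blocked by {A, E, L}):
  P1: blocked at fork node E ∈ conditioning set.
{A, E, L} does not satisfy the backdoor criterion.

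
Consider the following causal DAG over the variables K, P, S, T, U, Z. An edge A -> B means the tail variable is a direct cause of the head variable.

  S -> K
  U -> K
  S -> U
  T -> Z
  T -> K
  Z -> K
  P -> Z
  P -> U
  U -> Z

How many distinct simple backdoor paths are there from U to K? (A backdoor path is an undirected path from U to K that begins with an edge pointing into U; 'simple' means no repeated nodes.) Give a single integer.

3

A backdoor path from U to K is any simple undirected path whose first edge points into U (i.e. leaves U via a parent).
Parents of U: {P, S}.
Enumerating:
  P1: U <- P -> Z <- T -> K
  P2: U <- P -> Z -> K
  P3: U <- S -> K
That exhausts the simple backdoor paths. Count: 3.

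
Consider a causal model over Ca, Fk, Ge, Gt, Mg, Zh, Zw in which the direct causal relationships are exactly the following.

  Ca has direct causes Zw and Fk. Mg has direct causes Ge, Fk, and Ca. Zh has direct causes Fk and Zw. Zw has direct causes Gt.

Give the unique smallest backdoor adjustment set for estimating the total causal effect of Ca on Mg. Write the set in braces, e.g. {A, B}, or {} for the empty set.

Variables eligible for adjustment (non-descendants of Ca, excluding Ca and Mg): {Fk, Ge, Gt, Zh, Zw}.
Backdoor paths from Ca to Mg:
  P1: Ca <- Fk -> Mg
  P2: Ca <- Zw -> Zh <- Fk -> Mg
The empty set is not sufficient: P1 (Ca <- Fk -> Mg) has no collider blocking it and no conditioned non-collider, so it is open.
Try {Fk}:
  P1: blocked at fork node Fk ∈ conditioning set.
  P2: blocked at collider Zh (neither it nor any descendant is in the conditioning set).
{Fk} contains no descendant of Ca and blocks every backdoor path.
No other singleton works — e.g. {Gt} leaves P1 open — so {Fk} is the unique smallest valid adjustment set.

{Fk}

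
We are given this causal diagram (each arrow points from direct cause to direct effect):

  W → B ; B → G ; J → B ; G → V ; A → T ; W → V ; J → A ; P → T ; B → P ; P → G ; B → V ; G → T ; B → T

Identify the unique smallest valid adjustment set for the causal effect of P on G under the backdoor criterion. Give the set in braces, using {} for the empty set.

Variables eligible for adjustment (non-descendants of P, excluding P and G): {A, B, J, W}.
Backdoor paths from P to G:
  P1: P <- B <- J -> A -> T <- G
  P2: P <- B <- W -> V <- G
  P3: P <- B -> G
  P4: P <- B -> V <- G
  P5: P <- B -> T <- G
The empty set is not sufficient: P3 (P <- B -> G) has no collider blocking it and no conditioned non-collider, so it is open.
Try {B}:
  P1: blocked at chain node B ∈ conditioning set.
  P2: blocked at chain node B ∈ conditioning set.
  P3: blocked at fork node B ∈ conditioning set.
  P4: blocked at fork node B ∈ conditioning set.
  P5: blocked at fork node B ∈ conditioning set.
{B} contains no descendant of P and blocks every backdoor path.
No other singleton works — e.g. {J} leaves P3 open — so {B} is the unique smallest valid adjustment set.

{B}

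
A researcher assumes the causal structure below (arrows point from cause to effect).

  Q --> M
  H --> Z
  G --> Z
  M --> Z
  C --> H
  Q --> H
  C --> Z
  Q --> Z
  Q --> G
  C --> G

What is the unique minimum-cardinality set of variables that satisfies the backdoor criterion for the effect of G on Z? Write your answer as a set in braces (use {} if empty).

Variables eligible for adjustment (non-descendants of G, excluding G and Z): {C, H, M, Q}.
Backdoor paths from G to Z:
  P1: G <- Q -> M -> Z
  P2: G <- Q -> H <- C -> Z
  P3: G <- Q -> H -> Z
  P4: G <- Q -> Z
  P5: G <- C -> H <- Q -> M -> Z
  P6: G <- C -> H <- Q -> Z
  P7: G <- C -> H -> Z
  P8: G <- C -> Z
The empty set is not sufficient: P1 (G <- Q -> M -> Z) has no collider blocking it and no conditioned non-collider, so it is open.
Try {C, Q}:
  P1: blocked at fork node Q ∈ conditioning set.
  P2: blocked at fork node Q ∈ conditioning set.
  P3: blocked at fork node Q ∈ conditioning set.
  P4: blocked at fork node Q ∈ conditioning set.
  P5: blocked at fork node C ∈ conditioning set.
  P6: blocked at fork node C ∈ conditioning set.
  P7: blocked at fork node C ∈ conditioning set.
  P8: blocked at fork node C ∈ conditioning set.
{C, Q} contains no descendant of G and blocks every backdoor path.
Every element of {C, Q} is needed (dropping C leaves P7 open; dropping Q leaves P1 open), so no proper subset is valid.
Among all size-2 subsets of the eligible variables, only {C, Q} blocks every backdoor path, so it is the unique smallest valid adjustment set.

{C, Q}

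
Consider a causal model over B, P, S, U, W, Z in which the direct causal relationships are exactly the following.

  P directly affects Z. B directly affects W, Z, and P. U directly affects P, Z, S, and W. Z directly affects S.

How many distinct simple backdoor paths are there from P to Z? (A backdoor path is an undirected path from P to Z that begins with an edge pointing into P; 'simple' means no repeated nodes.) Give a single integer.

6

A backdoor path from P to Z is any simple undirected path whose first edge points into P (i.e. leaves P via a parent).
Parents of P: {B, U}.
Enumerating:
  P1: P <- U -> Z
  P2: P <- U -> S <- Z
  P3: P <- U -> W <- B -> Z
  P4: P <- B -> Z
  P5: P <- B -> W <- U -> Z
  P6: P <- B -> W <- U -> S <- Z
That exhausts the simple backdoor paths. Count: 6.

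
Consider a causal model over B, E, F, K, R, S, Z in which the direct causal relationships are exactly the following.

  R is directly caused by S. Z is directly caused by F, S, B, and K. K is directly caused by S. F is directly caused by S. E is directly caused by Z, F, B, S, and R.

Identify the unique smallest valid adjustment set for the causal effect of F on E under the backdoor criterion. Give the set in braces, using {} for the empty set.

{S}

Variables eligible for adjustment (non-descendants of F, excluding F and E): {B, K, R, S}.
Backdoor paths from F to E:
  P1: F <- S -> K -> Z <- B -> E
  P2: F <- S -> K -> Z -> E
  P3: F <- S -> R -> E
  P4: F <- S -> Z <- B -> E
  P5: F <- S -> Z -> E
  P6: F <- S -> E
The empty set is not sufficient: P2 (F <- S -> K -> Z -> E) has no collider blocking it and no conditioned non-collider, so it is open.
Try {S}:
  P1: blocked at fork node S ∈ conditioning set.
  P2: blocked at fork node S ∈ conditioning set.
  P3: blocked at fork node S ∈ conditioning set.
  P4: blocked at fork node S ∈ conditioning set.
  P5: blocked at fork node S ∈ conditioning set.
  P6: blocked at fork node S ∈ conditioning set.
{S} contains no descendant of F and blocks every backdoor path.
No other singleton works — e.g. {K} leaves P3 open — so {S} is the unique smallest valid adjustment set.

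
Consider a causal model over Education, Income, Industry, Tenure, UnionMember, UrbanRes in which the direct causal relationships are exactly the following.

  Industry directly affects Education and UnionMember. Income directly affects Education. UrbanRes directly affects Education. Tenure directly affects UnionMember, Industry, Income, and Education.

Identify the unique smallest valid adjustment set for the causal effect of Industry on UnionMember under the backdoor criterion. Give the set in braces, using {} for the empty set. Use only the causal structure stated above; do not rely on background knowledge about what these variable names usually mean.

Variables eligible for adjustment (non-descendants of Industry, excluding Industry and UnionMember): {Income, Tenure, UrbanRes}.
Backdoor paths from Industry to UnionMember:
  P1: Industry <- Tenure -> UnionMember
The empty set is not sufficient: P1 (Industry <- Tenure -> UnionMember) has no collider blocking it and no conditioned non-collider, so it is open.
Try {Tenure}:
  P1: blocked at fork node Tenure ∈ conditioning set.
{Tenure} contains no descendant of Industry and blocks every backdoor path.
No other singleton works — e.g. {UrbanRes} leaves P1 open — so {Tenure} is the unique smallest valid adjustment set.

{Tenure}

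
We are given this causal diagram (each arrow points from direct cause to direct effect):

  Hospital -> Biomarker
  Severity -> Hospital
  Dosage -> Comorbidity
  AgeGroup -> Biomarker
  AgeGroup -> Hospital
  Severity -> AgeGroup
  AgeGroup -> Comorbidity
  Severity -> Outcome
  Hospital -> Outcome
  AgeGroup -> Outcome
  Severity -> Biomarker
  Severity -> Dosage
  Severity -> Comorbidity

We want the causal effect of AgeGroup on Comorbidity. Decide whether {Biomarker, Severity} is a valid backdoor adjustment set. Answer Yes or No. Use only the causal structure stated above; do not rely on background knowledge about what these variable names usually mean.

No

Backdoor paths from AgeGroup to Comorbidity (paths whose first edge points into AgeGroup):
  P1: AgeGroup <- Severity -> Dosage -> Comorbidity
  P2: AgeGroup <- Severity -> Comorbidity
Condition 1 (no descendant of AgeGroup in the set): FAILS — Biomarker is a descendant of AgeGroup.
Condition 2 (every backdoor path blocked by {Biomarker, Severity}):
  P1: blocked at fork node Severity ∈ conditioning set.
  P2: blocked at fork node Severity ∈ conditioning set.
{Biomarker, Severity} does not satisfy the backdoor criterion.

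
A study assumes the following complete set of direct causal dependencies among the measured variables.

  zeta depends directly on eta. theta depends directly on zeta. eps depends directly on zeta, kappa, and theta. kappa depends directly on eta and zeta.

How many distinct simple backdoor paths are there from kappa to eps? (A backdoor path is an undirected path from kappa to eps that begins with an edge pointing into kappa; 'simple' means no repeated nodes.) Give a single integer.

A backdoor path from kappa to eps is any simple undirected path whose first edge points into kappa (i.e. leaves kappa via a parent).
Parents of kappa: {eta, zeta}.
Enumerating:
  P1: kappa <- eta -> zeta -> theta -> eps
  P2: kappa <- eta -> zeta -> eps
  P3: kappa <- zeta -> theta -> eps
  P4: kappa <- zeta -> eps
That exhausts the simple backdoor paths. Count: 4.

4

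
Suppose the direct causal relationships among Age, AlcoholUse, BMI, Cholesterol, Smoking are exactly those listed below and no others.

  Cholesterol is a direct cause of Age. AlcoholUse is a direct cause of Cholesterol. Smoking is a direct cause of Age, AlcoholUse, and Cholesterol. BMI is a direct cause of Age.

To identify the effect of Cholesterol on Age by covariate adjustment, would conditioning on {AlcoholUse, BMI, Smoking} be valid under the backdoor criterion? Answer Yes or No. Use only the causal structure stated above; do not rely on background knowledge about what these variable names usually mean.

Yes

Backdoor paths from Cholesterol to Age (paths whose first edge points into Cholesterol):
  P1: Cholesterol <- Smoking -> Age
  P2: Cholesterol <- AlcoholUse <- Smoking -> Age
Condition 1 (no descendant of Cholesterol in the set): holds — descendants of Cholesterol are {Age}; none are in {AlcoholUse, BMI, Smoking}.
Condition 2 (every backdoor path blocked by {AlcoholUse, BMI, Smoking}):
  P1: blocked at fork node Smoking ∈ conditioning set.
  P2: blocked at chain node AlcoholUse ∈ conditioning set.
{AlcoholUse, BMI, Smoking} satisfies the backdoor criterion.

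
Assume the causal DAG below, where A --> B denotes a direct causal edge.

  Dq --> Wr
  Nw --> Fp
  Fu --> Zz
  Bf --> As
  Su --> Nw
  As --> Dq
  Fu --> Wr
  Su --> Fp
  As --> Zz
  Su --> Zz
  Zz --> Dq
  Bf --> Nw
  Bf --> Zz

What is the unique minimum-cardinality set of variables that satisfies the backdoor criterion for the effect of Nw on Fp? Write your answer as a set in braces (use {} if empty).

Variables eligible for adjustment (non-descendants of Nw, excluding Nw and Fp): {As, Bf, Dq, Fu, Su, Wr, Zz}.
Backdoor paths from Nw to Fp:
  P1: Nw <- Su -> Fp
  P2: Nw <- Bf -> As -> Zz <- Su -> Fp
  P3: Nw <- Bf -> As -> Dq <- Zz <- Su -> Fp
  P4: Nw <- Bf -> As -> Dq -> Wr <- Fu -> Zz <- Su -> Fp
  P5: Nw <- Bf -> Zz <- Su -> Fp
The empty set is not sufficient: P1 (Nw <- Su -> Fp) has no collider blocking it and no conditioned non-collider, so it is open.
Try {Su}:
  P1: blocked at fork node Su ∈ conditioning set.
  P2: blocked at collider Zz (neither it nor any descendant is in the conditioning set).
  P3: blocked at collider Dq (neither it nor any descendant is in the conditioning set).
  P4: blocked at collider Wr (neither it nor any descendant is in the conditioning set).
  P5: blocked at collider Zz (neither it nor any descendant is in the conditioning set).
{Su} contains no descendant of Nw and blocks every backdoor path.
No other singleton works — e.g. {Fu} leaves P1 open — so {Su} is the unique smallest valid adjustment set.

{Su}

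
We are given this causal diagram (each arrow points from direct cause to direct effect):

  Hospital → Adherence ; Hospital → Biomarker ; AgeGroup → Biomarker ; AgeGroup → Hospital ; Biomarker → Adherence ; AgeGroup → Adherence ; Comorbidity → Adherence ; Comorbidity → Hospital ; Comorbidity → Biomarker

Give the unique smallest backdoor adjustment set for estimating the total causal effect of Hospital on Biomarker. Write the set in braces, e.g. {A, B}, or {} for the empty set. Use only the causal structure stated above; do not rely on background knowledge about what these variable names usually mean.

{AgeGroup, Comorbidity}

Variables eligible for adjustment (non-descendants of Hospital, excluding Hospital and Biomarker): {AgeGroup, Comorbidity}.
Backdoor paths from Hospital to Biomarker:
  P1: Hospital <- Comorbidity -> Biomarker
  P2: Hospital <- Comorbidity -> Adherence <- AgeGroup -> Biomarker
  P3: Hospital <- Comorbidity -> Adherence <- Biomarker
  P4: Hospital <- AgeGroup -> Biomarker
  P5: Hospital <- AgeGroup -> Adherence <- Comorbidity -> Biomarker
  P6: Hospital <- AgeGroup -> Adherence <- Biomarker
The empty set is not sufficient: P1 (Hospital <- Comorbidity -> Biomarker) has no collider blocking it and no conditioned non-collider, so it is open.
Try {AgeGroup, Comorbidity}:
  P1: blocked at fork node Comorbidity ∈ conditioning set.
  P2: blocked at fork node Comorbidity ∈ conditioning set.
  P3: blocked at fork node Comorbidity ∈ conditioning set.
  P4: blocked at fork node AgeGroup ∈ conditioning set.
  P5: blocked at fork node AgeGroup ∈ conditioning set.
  P6: blocked at fork node AgeGroup ∈ conditioning set.
{AgeGroup, Comorbidity} contains no descendant of Hospital and blocks every backdoor path.
Every element of {AgeGroup, Comorbidity} is needed (dropping AgeGroup leaves P4 open; dropping Comorbidity leaves P1 open), so no proper subset is valid.
Among all size-2 subsets of the eligible variables, only {AgeGroup, Comorbidity} blocks every backdoor path, so it is the unique smallest valid adjustment set.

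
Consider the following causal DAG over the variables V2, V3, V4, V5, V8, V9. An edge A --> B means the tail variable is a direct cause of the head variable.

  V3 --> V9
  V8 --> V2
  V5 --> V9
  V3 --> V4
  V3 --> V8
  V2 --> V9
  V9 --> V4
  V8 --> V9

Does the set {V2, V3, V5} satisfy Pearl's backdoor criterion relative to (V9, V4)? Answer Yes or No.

Backdoor paths from V9 to V4 (paths whose first edge points into V9):
  P1: V9 <- V3 -> V4
  P2: V9 <- V8 <- V3 -> V4
  P3: V9 <- V2 <- V8 <- V3 -> V4
Condition 1 (no descendant of V9 in the set): holds — descendants of V9 are {V4}; none are in {V2, V3, V5}.
Condition 2 (every backdoor path blocked by {V2, V3, V5}):
  P1: blocked at fork node V3 ∈ conditioning set.
  P2: blocked at fork node V3 ∈ conditioning set.
  P3: blocked at chain node V2 ∈ conditioning set.
{V2, V3, V5} satisfies the backdoor criterion.

Yes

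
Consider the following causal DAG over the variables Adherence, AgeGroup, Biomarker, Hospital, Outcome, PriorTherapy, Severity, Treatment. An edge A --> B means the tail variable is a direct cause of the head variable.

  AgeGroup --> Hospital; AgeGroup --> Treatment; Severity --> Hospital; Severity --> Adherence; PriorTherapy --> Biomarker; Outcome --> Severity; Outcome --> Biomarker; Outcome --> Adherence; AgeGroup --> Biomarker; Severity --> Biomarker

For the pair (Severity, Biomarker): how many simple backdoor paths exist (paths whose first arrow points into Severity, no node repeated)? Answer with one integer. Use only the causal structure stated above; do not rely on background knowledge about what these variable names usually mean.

1

A backdoor path from Severity to Biomarker is any simple undirected path whose first edge points into Severity (i.e. leaves Severity via a parent).
Parents of Severity: {Outcome}.
Enumerating:
  P1: Severity <- Outcome -> Biomarker
That exhausts the simple backdoor paths. Count: 1.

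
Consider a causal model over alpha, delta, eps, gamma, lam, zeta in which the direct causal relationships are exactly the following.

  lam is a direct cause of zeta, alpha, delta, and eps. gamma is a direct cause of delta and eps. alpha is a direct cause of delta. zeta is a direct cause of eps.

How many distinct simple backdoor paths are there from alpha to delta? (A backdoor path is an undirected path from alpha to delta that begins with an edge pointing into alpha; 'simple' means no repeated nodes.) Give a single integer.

3

A backdoor path from alpha to delta is any simple undirected path whose first edge points into alpha (i.e. leaves alpha via a parent).
Parents of alpha: {lam}.
Enumerating:
  P1: alpha <- lam -> delta
  P2: alpha <- lam -> zeta -> eps <- gamma -> delta
  P3: alpha <- lam -> eps <- gamma -> delta
That exhausts the simple backdoor paths. Count: 3.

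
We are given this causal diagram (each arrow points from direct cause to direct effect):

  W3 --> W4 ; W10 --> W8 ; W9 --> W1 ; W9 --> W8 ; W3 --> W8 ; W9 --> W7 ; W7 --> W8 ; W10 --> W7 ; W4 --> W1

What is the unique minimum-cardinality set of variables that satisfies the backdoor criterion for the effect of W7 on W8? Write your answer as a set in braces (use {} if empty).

Variables eligible for adjustment (non-descendants of W7, excluding W7 and W8): {W1, W10, W3, W4, W9}.
Backdoor paths from W7 to W8:
  P1: W7 <- W9 -> W8
  P2: W7 <- W9 -> W1 <- W4 <- W3 -> W8
  P3: W7 <- W10 -> W8
The empty set is not sufficient: P1 (W7 <- W9 -> W8) has no collider blocking it and no conditioned non-collider, so it is open.
Try {W10, W9}:
  P1: blocked at fork node W9 ∈ conditioning set.
  P2: blocked at fork node W9 ∈ conditioning set.
  P3: blocked at fork node W10 ∈ conditioning set.
{W10, W9} contains no descendant of W7 and blocks every backdoor path.
Every element of {W10, W9} is needed (dropping W10 leaves P3 open; dropping W9 leaves P1 open), so no proper subset is valid.
Among all size-2 subsets of the eligible variables, only {W10, W9} blocks every backdoor path, so it is the unique smallest valid adjustment set.

{W10, W9}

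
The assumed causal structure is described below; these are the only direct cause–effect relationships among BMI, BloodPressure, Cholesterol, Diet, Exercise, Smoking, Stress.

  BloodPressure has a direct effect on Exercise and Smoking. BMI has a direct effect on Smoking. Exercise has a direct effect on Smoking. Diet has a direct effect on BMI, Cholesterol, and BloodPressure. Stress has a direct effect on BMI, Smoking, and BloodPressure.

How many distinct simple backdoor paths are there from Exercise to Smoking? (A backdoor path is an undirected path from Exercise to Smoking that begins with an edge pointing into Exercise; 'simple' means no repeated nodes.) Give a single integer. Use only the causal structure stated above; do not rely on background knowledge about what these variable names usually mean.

A backdoor path from Exercise to Smoking is any simple undirected path whose first edge points into Exercise (i.e. leaves Exercise via a parent).
Parents of Exercise: {BloodPressure}.
Enumerating:
  P1: Exercise <- BloodPressure <- Diet -> BMI <- Stress -> Smoking
  P2: Exercise <- BloodPressure <- Diet -> BMI -> Smoking
  P3: Exercise <- BloodPressure <- Stress -> BMI -> Smoking
  P4: Exercise <- BloodPressure <- Stress -> Smoking
  P5: Exercise <- BloodPressure -> Smoking
That exhausts the simple backdoor paths. Count: 5.

5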